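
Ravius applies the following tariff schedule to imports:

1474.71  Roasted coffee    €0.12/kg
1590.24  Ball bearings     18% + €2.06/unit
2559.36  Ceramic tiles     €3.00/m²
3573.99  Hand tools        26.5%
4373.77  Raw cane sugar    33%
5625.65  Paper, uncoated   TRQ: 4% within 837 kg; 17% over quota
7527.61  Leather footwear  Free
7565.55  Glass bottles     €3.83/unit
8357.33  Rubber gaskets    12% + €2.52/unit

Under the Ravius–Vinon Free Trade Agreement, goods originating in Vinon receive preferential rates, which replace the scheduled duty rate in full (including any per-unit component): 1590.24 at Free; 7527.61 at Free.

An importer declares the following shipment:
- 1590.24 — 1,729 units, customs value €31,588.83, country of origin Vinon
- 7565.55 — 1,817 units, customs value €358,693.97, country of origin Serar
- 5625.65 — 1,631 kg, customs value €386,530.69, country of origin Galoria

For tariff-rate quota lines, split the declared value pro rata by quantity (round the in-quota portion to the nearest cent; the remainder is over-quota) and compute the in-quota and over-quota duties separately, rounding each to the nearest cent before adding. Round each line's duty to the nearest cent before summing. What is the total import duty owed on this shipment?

€46,882.45

Line 1 (1590.24, Vinon, 1,729 units, €31,588.83):
Base rate for 1590.24 is 18% + €2.06/unit.
Origin Vinon qualifies under the Ravius–Vinon agreement and 1590.24 is covered: preferential rate Free applies instead.
Duty = €31,588.83 × 0% = €0.00.
Line 2 (7565.55, Serar, 1,817 units, €358,693.97):
Base rate for 7565.55 is €3.83/unit.
Duty = 1,817 × €3.83 = €6,959.11.
Line 3 (5625.65, Galoria, 1,631 kg, €386,530.69):
Code 5625.65 is under a tariff-rate quota (threshold 837 kg). In-quota: 837 kg at 4%; over-quota: 794 kg at 17%.
Pro-rata value split: in-quota = €386,530.69 × 837/1,631 = €198,360.63; over-quota = €386,530.69 − €198,360.63 = €188,170.06.
In-quota duty = €198,360.63 × 4% = €7,934.43. Over-quota duty = €188,170.06 × 17% = €31,988.91.
Line duty = €7,934.43 + €31,988.91 = €39,923.34.
Total = €0.00 + €6,959.11 + €39,923.34 = €46,882.45.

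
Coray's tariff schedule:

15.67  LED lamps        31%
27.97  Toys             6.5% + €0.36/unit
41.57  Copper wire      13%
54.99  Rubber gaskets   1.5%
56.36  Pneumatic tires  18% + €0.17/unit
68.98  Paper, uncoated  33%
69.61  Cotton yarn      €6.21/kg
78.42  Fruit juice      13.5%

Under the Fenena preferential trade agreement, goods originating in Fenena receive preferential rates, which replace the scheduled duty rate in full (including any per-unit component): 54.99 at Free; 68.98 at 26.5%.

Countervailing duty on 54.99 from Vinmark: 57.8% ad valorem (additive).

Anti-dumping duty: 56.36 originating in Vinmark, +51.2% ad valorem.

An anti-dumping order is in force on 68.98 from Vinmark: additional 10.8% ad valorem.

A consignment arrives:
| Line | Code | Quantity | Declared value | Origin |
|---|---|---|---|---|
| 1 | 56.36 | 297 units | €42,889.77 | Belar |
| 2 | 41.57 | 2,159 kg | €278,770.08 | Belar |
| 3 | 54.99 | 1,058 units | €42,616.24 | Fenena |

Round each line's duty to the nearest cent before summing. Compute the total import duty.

Line 1 (56.36, Belar, 297 units, €42,889.77):
Base rate for 56.36 is 18% + €0.17/unit.
The additional-duty order on 56.36 targets Vinmark, not Belar; it does not apply.
Duty = €42,889.77 × 18% + 297 × €0.17 = €7,770.65.
Line 2 (41.57, Belar, 2,159 kg, €278,770.08):
Base rate for 41.57 is 13%.
Duty = €278,770.08 × 13% = €36,240.11.
Line 3 (54.99, Fenena, 1,058 units, €42,616.24):
Base rate for 54.99 is 1.5%.
Origin Fenena qualifies under the Coray–Fenena agreement and 54.99 is covered: preferential rate Free applies instead.
The additional-duty order on 54.99 targets Vinmark, not Fenena; it does not apply.
Duty = €42,616.24 × 0% = €0.00.
Total = €7,770.65 + €36,240.11 + €0.00 = €44,010.76.

€44,010.76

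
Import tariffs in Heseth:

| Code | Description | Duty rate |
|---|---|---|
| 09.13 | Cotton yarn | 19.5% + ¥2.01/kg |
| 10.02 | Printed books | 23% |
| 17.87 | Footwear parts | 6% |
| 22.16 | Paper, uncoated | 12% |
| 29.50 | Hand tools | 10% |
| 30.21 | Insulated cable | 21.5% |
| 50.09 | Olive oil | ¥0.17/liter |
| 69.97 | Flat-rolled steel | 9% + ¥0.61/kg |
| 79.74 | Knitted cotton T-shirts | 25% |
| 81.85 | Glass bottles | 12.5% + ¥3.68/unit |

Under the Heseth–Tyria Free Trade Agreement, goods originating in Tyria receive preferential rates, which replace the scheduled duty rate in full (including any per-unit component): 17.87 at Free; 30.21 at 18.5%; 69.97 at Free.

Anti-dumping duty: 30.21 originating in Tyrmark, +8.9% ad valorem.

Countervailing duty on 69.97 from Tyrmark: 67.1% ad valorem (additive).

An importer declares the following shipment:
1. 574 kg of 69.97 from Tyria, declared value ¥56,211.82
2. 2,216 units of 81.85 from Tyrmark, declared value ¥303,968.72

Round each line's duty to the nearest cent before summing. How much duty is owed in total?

¥46,150.97

Line 1 (69.97, Tyria, 574 kg, ¥56,211.82):
Base rate for 69.97 is 9% + ¥0.61/kg.
Origin Tyria qualifies under the Heseth–Tyria agreement and 69.97 is covered: preferential rate Free applies instead.
The additional-duty order on 69.97 targets Tyrmark, not Tyria; it does not apply.
Duty = ¥56,211.82 × 0% = ¥0.00.
Line 2 (81.85, Tyrmark, 2,216 units, ¥303,968.72):
Base rate for 81.85 is 12.5% + ¥3.68/unit.
Duty = ¥303,968.72 × 12.5% + 2,216 × ¥3.68 = ¥46,150.97.
Total = ¥0.00 + ¥46,150.97 = ¥46,150.97.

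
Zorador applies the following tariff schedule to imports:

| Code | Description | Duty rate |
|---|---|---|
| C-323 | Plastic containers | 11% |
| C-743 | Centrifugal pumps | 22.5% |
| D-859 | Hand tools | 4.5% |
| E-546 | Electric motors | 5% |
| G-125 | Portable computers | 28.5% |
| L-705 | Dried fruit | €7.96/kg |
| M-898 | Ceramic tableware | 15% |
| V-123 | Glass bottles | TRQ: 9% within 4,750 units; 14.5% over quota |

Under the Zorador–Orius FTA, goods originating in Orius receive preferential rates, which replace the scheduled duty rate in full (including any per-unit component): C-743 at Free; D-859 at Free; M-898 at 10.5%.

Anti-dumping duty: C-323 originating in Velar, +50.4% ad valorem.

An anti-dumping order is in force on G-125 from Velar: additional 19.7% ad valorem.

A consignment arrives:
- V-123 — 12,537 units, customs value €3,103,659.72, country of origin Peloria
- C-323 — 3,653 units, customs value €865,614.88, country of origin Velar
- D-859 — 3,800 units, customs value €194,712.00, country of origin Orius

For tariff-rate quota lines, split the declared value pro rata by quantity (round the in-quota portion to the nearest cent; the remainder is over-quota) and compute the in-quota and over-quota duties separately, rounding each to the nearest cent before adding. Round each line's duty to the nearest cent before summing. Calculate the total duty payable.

Line 1 (V-123, Peloria, 12,537 units, €3,103,659.72):
Code V-123 is under a tariff-rate quota (threshold 4,750 units). In-quota: 4,750 units at 9%; over-quota: 7,787 units at 14.5%.
Pro-rata value split: in-quota = €3,103,659.72 × 4,750/12,537 = €1,175,910.00; over-quota = €3,103,659.72 − €1,175,910.00 = €1,927,749.72.
In-quota duty = €1,175,910.00 × 9% = €105,831.90. Over-quota duty = €1,927,749.72 × 14.5% = €279,523.71.
Line duty = €105,831.90 + €279,523.71 = €385,355.61.
Line 2 (C-323, Velar, 3,653 units, €865,614.88):
Base rate for C-323 is 11%.
Additional duty on C-323 from Velar: +50.4%. Applied ad valorem rate: 11% + 50.4% = 61.4%.
Duty = €865,614.88 × 61.4% = €531,487.54.
Line 3 (D-859, Orius, 3,800 units, €194,712.00):
Base rate for D-859 is 4.5%.
Origin Orius qualifies under the Zorador–Orius agreement and D-859 is covered: preferential rate Free applies instead.
Duty = €194,712.00 × 0% = €0.00.
Total = €385,355.61 + €531,487.54 + €0.00 = €916,843.15.

€916,843.15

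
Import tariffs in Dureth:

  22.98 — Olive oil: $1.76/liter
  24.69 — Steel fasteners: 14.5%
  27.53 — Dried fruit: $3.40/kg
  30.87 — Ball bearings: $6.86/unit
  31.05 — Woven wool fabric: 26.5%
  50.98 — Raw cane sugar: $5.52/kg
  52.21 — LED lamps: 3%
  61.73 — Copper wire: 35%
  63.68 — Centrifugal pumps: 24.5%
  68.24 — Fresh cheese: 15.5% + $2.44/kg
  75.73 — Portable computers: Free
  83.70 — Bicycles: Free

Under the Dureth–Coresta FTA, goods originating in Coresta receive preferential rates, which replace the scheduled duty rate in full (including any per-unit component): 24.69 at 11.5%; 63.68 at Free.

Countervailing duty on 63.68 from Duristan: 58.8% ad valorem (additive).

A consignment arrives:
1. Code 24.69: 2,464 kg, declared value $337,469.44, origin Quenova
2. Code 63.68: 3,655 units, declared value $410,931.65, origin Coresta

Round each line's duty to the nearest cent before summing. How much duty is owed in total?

$48,933.07

Line 1 (24.69, Quenova, 2,464 kg, $337,469.44):
Base rate for 24.69 is 14.5%.
24.69 has an FTA preferential rate, but origin Quenova is not Coresta; base rate stands.
Duty = $337,469.44 × 14.5% = $48,933.07.
Line 2 (63.68, Coresta, 3,655 units, $410,931.65):
Base rate for 63.68 is 24.5%.
Origin Coresta qualifies under the Dureth–Coresta agreement and 63.68 is covered: preferential rate Free applies instead.
The additional-duty order on 63.68 targets Duristan, not Coresta; it does not apply.
Duty = $410,931.65 × 0% = $0.00.
Total = $48,933.07 + $0.00 = $48,933.07.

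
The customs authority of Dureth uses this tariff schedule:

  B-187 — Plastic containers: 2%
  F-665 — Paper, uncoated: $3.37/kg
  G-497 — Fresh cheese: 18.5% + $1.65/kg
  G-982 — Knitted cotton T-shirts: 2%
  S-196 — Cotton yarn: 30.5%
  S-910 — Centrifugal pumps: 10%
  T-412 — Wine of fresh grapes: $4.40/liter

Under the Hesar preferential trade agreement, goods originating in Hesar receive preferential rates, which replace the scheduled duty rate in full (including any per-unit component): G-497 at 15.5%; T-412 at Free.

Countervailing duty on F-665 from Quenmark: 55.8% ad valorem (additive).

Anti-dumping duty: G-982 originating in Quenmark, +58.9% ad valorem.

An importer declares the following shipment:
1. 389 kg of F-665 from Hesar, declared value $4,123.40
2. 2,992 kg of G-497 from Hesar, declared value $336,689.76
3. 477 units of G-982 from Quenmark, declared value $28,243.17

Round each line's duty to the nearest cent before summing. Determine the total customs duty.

$70,697.93

Line 1 (F-665, Hesar, 389 kg, $4,123.40):
Base rate for F-665 is $3.37/kg.
Origin Hesar is the FTA partner but F-665 is not on the preference list; base rate stands.
The additional-duty order on F-665 targets Quenmark, not Hesar; it does not apply.
Duty = 389 × $3.37 = $1,310.93.
Line 2 (G-497, Hesar, 2,992 kg, $336,689.76):
Base rate for G-497 is 18.5% + $1.65/kg.
Origin Hesar qualifies under the Dureth–Hesar agreement and G-497 is covered: preferential rate 15.5% applies instead.
Duty = $336,689.76 × 15.5% = $52,186.91.
Line 3 (G-982, Quenmark, 477 units, $28,243.17):
Base rate for G-982 is 2%.
Additional duty on G-982 from Quenmark: +58.9%. Applied ad valorem rate: 2% + 58.9% = 60.9%.
Duty = $28,243.17 × 60.9% = $17,200.09.
Total = $1,310.93 + $52,186.91 + $17,200.09 = $70,697.93.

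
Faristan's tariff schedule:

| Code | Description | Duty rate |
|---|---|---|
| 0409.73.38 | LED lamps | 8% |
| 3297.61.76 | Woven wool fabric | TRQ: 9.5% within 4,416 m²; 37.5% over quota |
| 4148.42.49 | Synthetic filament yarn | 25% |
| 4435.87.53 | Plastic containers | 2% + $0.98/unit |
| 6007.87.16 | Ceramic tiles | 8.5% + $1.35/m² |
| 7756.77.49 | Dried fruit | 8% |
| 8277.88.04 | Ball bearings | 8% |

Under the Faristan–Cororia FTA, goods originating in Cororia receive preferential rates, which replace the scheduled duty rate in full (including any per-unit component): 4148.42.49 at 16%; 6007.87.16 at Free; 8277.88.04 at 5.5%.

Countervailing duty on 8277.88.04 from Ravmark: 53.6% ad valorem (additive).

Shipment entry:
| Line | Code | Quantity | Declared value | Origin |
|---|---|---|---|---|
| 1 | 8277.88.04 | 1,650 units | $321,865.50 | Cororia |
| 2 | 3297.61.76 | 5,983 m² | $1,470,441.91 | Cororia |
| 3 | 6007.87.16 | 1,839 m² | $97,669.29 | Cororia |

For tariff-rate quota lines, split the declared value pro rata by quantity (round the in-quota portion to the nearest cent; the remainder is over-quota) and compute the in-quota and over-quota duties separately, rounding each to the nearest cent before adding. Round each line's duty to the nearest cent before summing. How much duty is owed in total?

Line 1 (8277.88.04, Cororia, 1,650 units, $321,865.50):
Base rate for 8277.88.04 is 8%.
Origin Cororia qualifies under the Faristan–Cororia agreement and 8277.88.04 is covered: preferential rate 5.5% applies instead.
The additional-duty order on 8277.88.04 targets Ravmark, not Cororia; it does not apply.
Duty = $321,865.50 × 5.5% = $17,702.60.
Line 2 (3297.61.76, Cororia, 5,983 m², $1,470,441.91):
Code 3297.61.76 is under a tariff-rate quota (threshold 4,416 m²). In-quota: 4,416 m² at 9.5%; over-quota: 1,567 m² at 37.5%.
Pro-rata value split: in-quota = $1,470,441.91 × 4,416/5,983 = $1,085,320.32; over-quota = $1,470,441.91 − $1,085,320.32 = $385,121.59.
In-quota duty = $1,085,320.32 × 9.5% = $103,105.43. Over-quota duty = $385,121.59 × 37.5% = $144,420.60.
Line duty = $103,105.43 + $144,420.60 = $247,526.03.
Line 3 (6007.87.16, Cororia, 1,839 m², $97,669.29):
Base rate for 6007.87.16 is 8.5% + $1.35/m².
Origin Cororia qualifies under the Faristan–Cororia agreement and 6007.87.16 is covered: preferential rate Free applies instead.
Duty = $97,669.29 × 0% = $0.00.
Total = $17,702.60 + $247,526.03 + $0.00 = $265,228.63.

$265,228.63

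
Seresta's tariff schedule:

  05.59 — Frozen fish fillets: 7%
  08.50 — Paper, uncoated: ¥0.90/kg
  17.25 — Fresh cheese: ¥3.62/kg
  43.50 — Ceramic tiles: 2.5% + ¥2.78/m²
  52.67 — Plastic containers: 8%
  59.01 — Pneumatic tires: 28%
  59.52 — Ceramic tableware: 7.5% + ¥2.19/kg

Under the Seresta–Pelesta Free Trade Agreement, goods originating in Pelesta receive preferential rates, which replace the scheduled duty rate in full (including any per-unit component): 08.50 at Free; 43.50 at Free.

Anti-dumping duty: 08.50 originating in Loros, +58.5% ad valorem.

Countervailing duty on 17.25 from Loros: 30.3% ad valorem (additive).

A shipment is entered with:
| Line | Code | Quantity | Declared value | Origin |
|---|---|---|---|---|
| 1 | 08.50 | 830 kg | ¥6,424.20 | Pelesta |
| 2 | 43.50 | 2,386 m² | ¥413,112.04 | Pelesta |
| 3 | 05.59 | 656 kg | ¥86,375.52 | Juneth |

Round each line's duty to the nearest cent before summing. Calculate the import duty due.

¥6,046.29

Line 1 (08.50, Pelesta, 830 kg, ¥6,424.20):
Base rate for 08.50 is ¥0.90/kg.
Origin Pelesta qualifies under the Seresta–Pelesta agreement and 08.50 is covered: preferential rate Free applies instead.
The additional-duty order on 08.50 targets Loros, not Pelesta; it does not apply.
Duty = ¥6,424.20 × 0% = ¥0.00.
Line 2 (43.50, Pelesta, 2,386 m², ¥413,112.04):
Base rate for 43.50 is 2.5% + ¥2.78/m².
Origin Pelesta qualifies under the Seresta–Pelesta agreement and 43.50 is covered: preferential rate Free applies instead.
Duty = ¥413,112.04 × 0% = ¥0.00.
Line 3 (05.59, Juneth, 656 kg, ¥86,375.52):
Base rate for 05.59 is 7%.
Duty = ¥86,375.52 × 7% = ¥6,046.29.
Total = ¥0.00 + ¥0.00 + ¥6,046.29 = ¥6,046.29.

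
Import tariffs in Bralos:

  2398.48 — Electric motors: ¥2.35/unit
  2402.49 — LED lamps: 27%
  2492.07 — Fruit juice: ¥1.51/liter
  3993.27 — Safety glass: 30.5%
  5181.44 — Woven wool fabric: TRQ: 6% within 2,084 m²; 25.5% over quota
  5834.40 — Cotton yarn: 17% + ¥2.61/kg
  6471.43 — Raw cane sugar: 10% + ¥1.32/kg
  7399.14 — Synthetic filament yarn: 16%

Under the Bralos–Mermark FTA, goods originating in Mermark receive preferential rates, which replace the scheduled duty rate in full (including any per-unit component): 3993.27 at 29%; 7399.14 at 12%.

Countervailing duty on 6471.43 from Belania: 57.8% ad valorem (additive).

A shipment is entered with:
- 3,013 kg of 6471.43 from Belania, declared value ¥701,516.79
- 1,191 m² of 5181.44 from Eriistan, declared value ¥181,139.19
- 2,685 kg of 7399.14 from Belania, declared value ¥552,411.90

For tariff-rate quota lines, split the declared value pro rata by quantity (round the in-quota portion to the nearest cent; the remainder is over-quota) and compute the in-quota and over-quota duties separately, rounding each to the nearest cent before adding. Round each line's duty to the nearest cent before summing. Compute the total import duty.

¥578,859.79

Line 1 (6471.43, Belania, 3,013 kg, ¥701,516.79):
Base rate for 6471.43 is 10% + ¥1.32/kg.
Additional duty on 6471.43 from Belania: +57.8%. Applied ad valorem rate: 10% + 57.8% = 67.8%.
Duty = ¥701,516.79 × 67.8% + 3,013 × ¥1.32 = ¥479,605.54.
Line 2 (5181.44, Eriistan, 1,191 m², ¥181,139.19):
Code 5181.44 is under a tariff-rate quota (threshold 2,084 m²). Quantity 1,191 m² is within the quota, so the in-quota rate 6% applies to the full value.
Duty = ¥181,139.19 × 6% = ¥10,868.35.
Line 3 (7399.14, Belania, 2,685 kg, ¥552,411.90):
Base rate for 7399.14 is 16%.
7399.14 has an FTA preferential rate, but origin Belania is not Mermark; base rate stands.
Duty = ¥552,411.90 × 16% = ¥88,385.90.
Total = ¥479,605.54 + ¥10,868.35 + ¥88,385.90 = ¥578,859.79.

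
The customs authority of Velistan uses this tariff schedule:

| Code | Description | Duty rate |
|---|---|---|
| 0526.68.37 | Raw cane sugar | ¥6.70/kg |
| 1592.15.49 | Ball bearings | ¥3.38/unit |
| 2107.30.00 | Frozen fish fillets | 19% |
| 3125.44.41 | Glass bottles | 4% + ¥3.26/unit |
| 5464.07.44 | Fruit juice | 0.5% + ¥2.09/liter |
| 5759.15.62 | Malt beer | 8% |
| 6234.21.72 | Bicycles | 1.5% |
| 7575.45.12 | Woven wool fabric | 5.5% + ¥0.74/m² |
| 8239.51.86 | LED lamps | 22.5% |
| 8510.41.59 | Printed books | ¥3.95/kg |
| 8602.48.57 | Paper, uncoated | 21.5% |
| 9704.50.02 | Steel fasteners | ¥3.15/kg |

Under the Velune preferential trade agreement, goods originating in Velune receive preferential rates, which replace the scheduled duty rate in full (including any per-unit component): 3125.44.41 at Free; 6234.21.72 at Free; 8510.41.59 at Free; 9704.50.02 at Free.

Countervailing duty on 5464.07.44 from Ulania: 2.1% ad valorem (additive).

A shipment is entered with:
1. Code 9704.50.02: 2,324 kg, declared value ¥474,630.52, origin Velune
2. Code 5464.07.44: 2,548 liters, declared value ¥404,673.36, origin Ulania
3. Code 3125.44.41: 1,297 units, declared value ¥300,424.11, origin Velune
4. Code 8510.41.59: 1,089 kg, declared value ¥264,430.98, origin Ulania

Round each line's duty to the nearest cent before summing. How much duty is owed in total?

Line 1 (9704.50.02, Velune, 2,324 kg, ¥474,630.52):
Base rate for 9704.50.02 is ¥3.15/kg.
Origin Velune qualifies under the Velistan–Velune agreement and 9704.50.02 is covered: preferential rate Free applies instead.
Duty = ¥474,630.52 × 0% = ¥0.00.
Line 2 (5464.07.44, Ulania, 2,548 liters, ¥404,673.36):
Base rate for 5464.07.44 is 0.5% + ¥2.09/liter.
Additional duty on 5464.07.44 from Ulania: +2.1%. Applied ad valorem rate: 0.5% + 2.1% = 2.6%.
Duty = ¥404,673.36 × 2.6% + 2,548 × ¥2.09 = ¥15,846.83.
Line 3 (3125.44.41, Velune, 1,297 units, ¥300,424.11):
Base rate for 3125.44.41 is 4% + ¥3.26/unit.
Origin Velune qualifies under the Velistan–Velune agreement and 3125.44.41 is covered: preferential rate Free applies instead.
Duty = ¥300,424.11 × 0% = ¥0.00.
Line 4 (8510.41.59, Ulania, 1,089 kg, ¥264,430.98):
Base rate for 8510.41.59 is ¥3.95/kg.
8510.41.59 has an FTA preferential rate, but origin Ulania is not Velune; base rate stands.
Duty = 1,089 × ¥3.95 = ¥4,301.55.
Total = ¥0.00 + ¥15,846.83 + ¥0.00 + ¥4,301.55 = ¥20,148.38.

¥20,148.38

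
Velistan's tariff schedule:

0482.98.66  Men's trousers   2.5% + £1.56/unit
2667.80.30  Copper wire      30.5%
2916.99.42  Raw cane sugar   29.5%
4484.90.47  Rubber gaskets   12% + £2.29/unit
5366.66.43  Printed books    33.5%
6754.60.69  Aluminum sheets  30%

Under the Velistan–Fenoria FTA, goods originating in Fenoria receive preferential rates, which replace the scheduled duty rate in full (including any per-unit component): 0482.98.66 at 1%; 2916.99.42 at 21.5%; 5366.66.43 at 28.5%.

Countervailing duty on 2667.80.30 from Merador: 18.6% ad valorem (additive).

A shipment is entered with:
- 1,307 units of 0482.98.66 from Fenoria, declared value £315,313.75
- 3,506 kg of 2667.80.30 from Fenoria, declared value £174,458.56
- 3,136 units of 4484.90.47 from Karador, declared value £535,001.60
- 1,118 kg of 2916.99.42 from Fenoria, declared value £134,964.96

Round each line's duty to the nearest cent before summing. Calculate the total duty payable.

Line 1 (0482.98.66, Fenoria, 1,307 units, £315,313.75):
Base rate for 0482.98.66 is 2.5% + £1.56/unit.
Origin Fenoria qualifies under the Velistan–Fenoria agreement and 0482.98.66 is covered: preferential rate 1% applies instead.
Duty = £315,313.75 × 1% = £3,153.14.
Line 2 (2667.80.30, Fenoria, 3,506 kg, £174,458.56):
Base rate for 2667.80.30 is 30.5%.
Origin Fenoria is the FTA partner but 2667.80.30 is not on the preference list; base rate stands.
The additional-duty order on 2667.80.30 targets Merador, not Fenoria; it does not apply.
Duty = £174,458.56 × 30.5% = £53,209.86.
Line 3 (4484.90.47, Karador, 3,136 units, £535,001.60):
Base rate for 4484.90.47 is 12% + £2.29/unit.
Duty = £535,001.60 × 12% + 3,136 × £2.29 = £71,381.63.
Line 4 (2916.99.42, Fenoria, 1,118 kg, £134,964.96):
Base rate for 2916.99.42 is 29.5%.
Origin Fenoria qualifies under the Velistan–Fenoria agreement and 2916.99.42 is covered: preferential rate 21.5% applies instead.
Duty = £134,964.96 × 21.5% = £29,017.47.
Total = £3,153.14 + £53,209.86 + £71,381.63 + £29,017.47 = £156,762.10.

£156,762.10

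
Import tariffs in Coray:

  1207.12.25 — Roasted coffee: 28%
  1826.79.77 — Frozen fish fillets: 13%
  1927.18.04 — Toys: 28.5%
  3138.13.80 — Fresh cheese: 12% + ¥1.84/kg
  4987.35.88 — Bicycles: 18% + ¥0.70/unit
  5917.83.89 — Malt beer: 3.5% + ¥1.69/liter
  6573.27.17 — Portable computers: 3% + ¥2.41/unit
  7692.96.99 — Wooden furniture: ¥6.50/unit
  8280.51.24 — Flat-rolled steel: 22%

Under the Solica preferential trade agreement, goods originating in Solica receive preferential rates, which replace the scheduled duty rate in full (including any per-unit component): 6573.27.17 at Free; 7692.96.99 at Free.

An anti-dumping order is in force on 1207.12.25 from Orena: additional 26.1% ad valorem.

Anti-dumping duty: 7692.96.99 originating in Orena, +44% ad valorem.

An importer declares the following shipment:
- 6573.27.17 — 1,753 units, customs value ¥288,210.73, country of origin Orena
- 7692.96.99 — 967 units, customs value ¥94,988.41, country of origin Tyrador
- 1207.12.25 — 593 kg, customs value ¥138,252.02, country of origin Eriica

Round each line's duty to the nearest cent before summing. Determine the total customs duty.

¥57,867.12

Line 1 (6573.27.17, Orena, 1,753 units, ¥288,210.73):
Base rate for 6573.27.17 is 3% + ¥2.41/unit.
6573.27.17 has an FTA preferential rate, but origin Orena is not Solica; base rate stands.
Duty = ¥288,210.73 × 3% + 1,753 × ¥2.41 = ¥12,871.05.
Line 2 (7692.96.99, Tyrador, 967 units, ¥94,988.41):
Base rate for 7692.96.99 is ¥6.50/unit.
7692.96.99 has an FTA preferential rate, but origin Tyrador is not Solica; base rate stands.
The additional-duty order on 7692.96.99 targets Orena, not Tyrador; it does not apply.
Duty = 967 × ¥6.50 = ¥6,285.50.
Line 3 (1207.12.25, Eriica, 593 kg, ¥138,252.02):
Base rate for 1207.12.25 is 28%.
The additional-duty order on 1207.12.25 targets Orena, not Eriica; it does not apply.
Duty = ¥138,252.02 × 28% = ¥38,710.57.
Total = ¥12,871.05 + ¥6,285.50 + ¥38,710.57 = ¥57,867.12.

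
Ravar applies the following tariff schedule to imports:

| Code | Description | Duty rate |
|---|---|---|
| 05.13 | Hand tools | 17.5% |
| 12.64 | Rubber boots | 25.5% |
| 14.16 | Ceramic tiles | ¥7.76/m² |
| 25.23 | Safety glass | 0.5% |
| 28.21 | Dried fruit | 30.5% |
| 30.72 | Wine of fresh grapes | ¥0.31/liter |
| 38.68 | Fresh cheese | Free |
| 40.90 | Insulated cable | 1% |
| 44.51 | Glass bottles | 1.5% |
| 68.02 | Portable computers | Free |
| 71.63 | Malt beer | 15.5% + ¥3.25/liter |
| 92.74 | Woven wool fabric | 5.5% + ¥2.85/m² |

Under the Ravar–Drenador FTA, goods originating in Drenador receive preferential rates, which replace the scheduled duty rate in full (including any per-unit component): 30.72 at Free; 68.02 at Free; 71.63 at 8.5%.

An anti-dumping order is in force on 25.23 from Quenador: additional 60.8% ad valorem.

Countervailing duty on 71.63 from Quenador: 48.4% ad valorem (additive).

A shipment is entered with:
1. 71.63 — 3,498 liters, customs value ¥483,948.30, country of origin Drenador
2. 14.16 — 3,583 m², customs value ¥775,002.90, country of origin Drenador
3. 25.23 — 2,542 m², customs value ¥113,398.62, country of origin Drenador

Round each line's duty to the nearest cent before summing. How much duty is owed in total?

Line 1 (71.63, Drenador, 3,498 liters, ¥483,948.30):
Base rate for 71.63 is 15.5% + ¥3.25/liter.
Origin Drenador qualifies under the Ravar–Drenador agreement and 71.63 is covered: preferential rate 8.5% applies instead.
The additional-duty order on 71.63 targets Quenador, not Drenador; it does not apply.
Duty = ¥483,948.30 × 8.5% = ¥41,135.61.
Line 2 (14.16, Drenador, 3,583 m², ¥775,002.90):
Base rate for 14.16 is ¥7.76/m².
Origin Drenador is the FTA partner but 14.16 is not on the preference list; base rate stands.
Duty = 3,583 × ¥7.76 = ¥27,804.08.
Line 3 (25.23, Drenador, 2,542 m², ¥113,398.62):
Base rate for 25.23 is 0.5%.
Origin Drenador is the FTA partner but 25.23 is not on the preference list; base rate stands.
The additional-duty order on 25.23 targets Quenador, not Drenador; it does not apply.
Duty = ¥113,398.62 × 0.5% = ¥566.99.
Total = ¥41,135.61 + ¥27,804.08 + ¥566.99 = ¥69,506.68.

¥69,506.68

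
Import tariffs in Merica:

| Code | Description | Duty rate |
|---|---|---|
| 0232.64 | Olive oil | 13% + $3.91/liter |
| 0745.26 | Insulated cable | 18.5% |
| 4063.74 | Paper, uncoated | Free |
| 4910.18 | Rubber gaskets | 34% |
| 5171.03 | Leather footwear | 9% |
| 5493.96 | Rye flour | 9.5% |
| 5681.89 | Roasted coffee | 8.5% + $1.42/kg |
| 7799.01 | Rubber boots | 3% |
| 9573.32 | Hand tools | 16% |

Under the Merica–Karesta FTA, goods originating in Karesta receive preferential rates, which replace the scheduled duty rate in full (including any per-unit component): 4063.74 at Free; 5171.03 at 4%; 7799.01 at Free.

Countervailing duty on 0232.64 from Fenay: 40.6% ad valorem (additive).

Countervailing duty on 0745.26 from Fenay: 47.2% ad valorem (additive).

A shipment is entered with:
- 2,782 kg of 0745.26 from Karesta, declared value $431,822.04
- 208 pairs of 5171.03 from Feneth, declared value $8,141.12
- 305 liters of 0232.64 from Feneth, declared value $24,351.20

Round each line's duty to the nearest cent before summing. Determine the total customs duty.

Line 1 (0745.26, Karesta, 2,782 kg, $431,822.04):
Base rate for 0745.26 is 18.5%.
Origin Karesta is the FTA partner but 0745.26 is not on the preference list; base rate stands.
The additional-duty order on 0745.26 targets Fenay, not Karesta; it does not apply.
Duty = $431,822.04 × 18.5% = $79,887.08.
Line 2 (5171.03, Feneth, 208 pairs, $8,141.12):
Base rate for 5171.03 is 9%.
5171.03 has an FTA preferential rate, but origin Feneth is not Karesta; base rate stands.
Duty = $8,141.12 × 9% = $732.70.
Line 3 (0232.64, Feneth, 305 liters, $24,351.20):
Base rate for 0232.64 is 13% + $3.91/liter.
The additional-duty order on 0232.64 targets Fenay, not Feneth; it does not apply.
Duty = $24,351.20 × 13% + 305 × $3.91 = $4,358.21.
Total = $79,887.08 + $732.70 + $4,358.21 = $84,977.99.

$84,977.99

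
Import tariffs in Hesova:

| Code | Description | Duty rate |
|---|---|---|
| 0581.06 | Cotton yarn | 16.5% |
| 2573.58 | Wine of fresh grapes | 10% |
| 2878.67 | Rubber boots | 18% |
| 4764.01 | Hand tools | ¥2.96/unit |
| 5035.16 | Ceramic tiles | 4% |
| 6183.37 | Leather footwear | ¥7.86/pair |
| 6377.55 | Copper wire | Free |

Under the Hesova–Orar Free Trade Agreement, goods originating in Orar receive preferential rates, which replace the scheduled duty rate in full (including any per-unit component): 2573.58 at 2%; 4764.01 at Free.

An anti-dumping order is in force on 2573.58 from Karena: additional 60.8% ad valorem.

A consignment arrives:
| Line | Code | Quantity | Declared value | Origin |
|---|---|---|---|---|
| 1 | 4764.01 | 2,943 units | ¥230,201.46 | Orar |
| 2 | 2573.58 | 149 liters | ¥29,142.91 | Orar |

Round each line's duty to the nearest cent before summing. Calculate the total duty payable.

Line 1 (4764.01, Orar, 2,943 units, ¥230,201.46):
Base rate for 4764.01 is ¥2.96/unit.
Origin Orar qualifies under the Hesova–Orar agreement and 4764.01 is covered: preferential rate Free applies instead.
Duty = ¥230,201.46 × 0% = ¥0.00.
Line 2 (2573.58, Orar, 149 liters, ¥29,142.91):
Base rate for 2573.58 is 10%.
Origin Orar qualifies under the Hesova–Orar agreement and 2573.58 is covered: preferential rate 2% applies instead.
The additional-duty order on 2573.58 targets Karena, not Orar; it does not apply.
Duty = ¥29,142.91 × 2% = ¥582.86.
Total = ¥0.00 + ¥582.86 = ¥582.86.

¥582.86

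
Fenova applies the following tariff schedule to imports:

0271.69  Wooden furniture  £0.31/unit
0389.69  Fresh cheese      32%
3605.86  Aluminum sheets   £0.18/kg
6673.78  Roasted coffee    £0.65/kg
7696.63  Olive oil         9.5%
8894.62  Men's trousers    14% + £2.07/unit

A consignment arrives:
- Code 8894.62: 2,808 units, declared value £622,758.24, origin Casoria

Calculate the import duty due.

£92,998.71

Line 1 (8894.62, Casoria, 2,808 units, £622,758.24):
Base rate for 8894.62 is 14% + £2.07/unit.
Duty = £622,758.24 × 14% + 2,808 × £2.07 = £92,998.71.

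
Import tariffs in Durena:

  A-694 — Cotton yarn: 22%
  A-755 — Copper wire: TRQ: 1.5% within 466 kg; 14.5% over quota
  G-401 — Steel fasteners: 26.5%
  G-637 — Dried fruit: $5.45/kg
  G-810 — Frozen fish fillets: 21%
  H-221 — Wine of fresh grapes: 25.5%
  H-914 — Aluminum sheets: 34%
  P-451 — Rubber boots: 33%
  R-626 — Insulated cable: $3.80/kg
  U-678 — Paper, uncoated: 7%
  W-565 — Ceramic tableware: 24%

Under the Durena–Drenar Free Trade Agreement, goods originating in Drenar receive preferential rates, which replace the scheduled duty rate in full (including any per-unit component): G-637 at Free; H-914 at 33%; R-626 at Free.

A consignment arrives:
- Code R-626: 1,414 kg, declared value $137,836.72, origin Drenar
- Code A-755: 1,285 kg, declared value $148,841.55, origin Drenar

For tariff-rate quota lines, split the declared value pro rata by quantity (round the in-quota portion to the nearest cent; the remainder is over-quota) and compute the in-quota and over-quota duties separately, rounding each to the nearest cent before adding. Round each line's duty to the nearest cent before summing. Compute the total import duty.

$14,565.04

Line 1 (R-626, Drenar, 1,414 kg, $137,836.72):
Base rate for R-626 is $3.80/kg.
Origin Drenar qualifies under the Durena–Drenar agreement and R-626 is covered: preferential rate Free applies instead.
Duty = $137,836.72 × 0% = $0.00.
Line 2 (A-755, Drenar, 1,285 kg, $148,841.55):
Code A-755 is under a tariff-rate quota (threshold 466 kg). In-quota: 466 kg at 1.5%; over-quota: 819 kg at 14.5%.
Pro-rata value split: in-quota = $148,841.55 × 466/1,285 = $53,976.78; over-quota = $148,841.55 − $53,976.78 = $94,864.77.
In-quota duty = $53,976.78 × 1.5% = $809.65. Over-quota duty = $94,864.77 × 14.5% = $13,755.39.
Line duty = $809.65 + $13,755.39 = $14,565.04.
Total = $0.00 + $14,565.04 = $14,565.04.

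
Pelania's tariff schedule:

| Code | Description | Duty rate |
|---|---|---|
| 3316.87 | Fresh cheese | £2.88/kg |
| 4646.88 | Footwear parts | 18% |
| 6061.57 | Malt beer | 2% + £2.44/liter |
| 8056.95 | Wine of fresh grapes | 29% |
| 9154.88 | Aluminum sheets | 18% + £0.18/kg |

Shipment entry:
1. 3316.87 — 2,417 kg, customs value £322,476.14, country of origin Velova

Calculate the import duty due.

£6,960.96

Line 1 (3316.87, Velova, 2,417 kg, £322,476.14):
Base rate for 3316.87 is £2.88/kg.
Duty = 2,417 × £2.88 = £6,960.96.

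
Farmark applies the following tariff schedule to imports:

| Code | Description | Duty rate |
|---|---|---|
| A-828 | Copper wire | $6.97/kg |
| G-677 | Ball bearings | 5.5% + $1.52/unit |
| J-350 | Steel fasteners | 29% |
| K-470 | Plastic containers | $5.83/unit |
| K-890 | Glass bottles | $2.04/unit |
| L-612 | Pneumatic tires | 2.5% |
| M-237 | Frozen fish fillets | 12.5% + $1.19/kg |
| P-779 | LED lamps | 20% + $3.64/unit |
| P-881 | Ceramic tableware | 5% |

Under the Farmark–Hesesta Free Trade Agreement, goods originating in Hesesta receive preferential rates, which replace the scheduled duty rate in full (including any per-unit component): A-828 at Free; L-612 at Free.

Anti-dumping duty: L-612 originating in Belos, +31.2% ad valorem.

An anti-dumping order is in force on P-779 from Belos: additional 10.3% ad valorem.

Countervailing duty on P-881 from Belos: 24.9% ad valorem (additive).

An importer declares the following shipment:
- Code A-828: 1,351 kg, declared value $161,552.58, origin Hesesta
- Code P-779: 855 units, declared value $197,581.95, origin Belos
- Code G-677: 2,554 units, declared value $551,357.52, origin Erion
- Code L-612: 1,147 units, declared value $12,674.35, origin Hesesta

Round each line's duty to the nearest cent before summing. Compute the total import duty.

$97,186.27

Line 1 (A-828, Hesesta, 1,351 kg, $161,552.58):
Base rate for A-828 is $6.97/kg.
Origin Hesesta qualifies under the Farmark–Hesesta agreement and A-828 is covered: preferential rate Free applies instead.
Duty = $161,552.58 × 0% = $0.00.
Line 2 (P-779, Belos, 855 units, $197,581.95):
Base rate for P-779 is 20% + $3.64/unit.
Additional duty on P-779 from Belos: +10.3%. Applied ad valorem rate: 20% + 10.3% = 30.3%.
Duty = $197,581.95 × 30.3% + 855 × $3.64 = $62,979.53.
Line 3 (G-677, Erion, 2,554 units, $551,357.52):
Base rate for G-677 is 5.5% + $1.52/unit.
Duty = $551,357.52 × 5.5% + 2,554 × $1.52 = $34,206.74.
Line 4 (L-612, Hesesta, 1,147 units, $12,674.35):
Base rate for L-612 is 2.5%.
Origin Hesesta qualifies under the Farmark–Hesesta agreement and L-612 is covered: preferential rate Free applies instead.
The additional-duty order on L-612 targets Belos, not Hesesta; it does not apply.
Duty = $12,674.35 × 0% = $0.00.
Total = $0.00 + $62,979.53 + $34,206.74 + $0.00 = $97,186.27.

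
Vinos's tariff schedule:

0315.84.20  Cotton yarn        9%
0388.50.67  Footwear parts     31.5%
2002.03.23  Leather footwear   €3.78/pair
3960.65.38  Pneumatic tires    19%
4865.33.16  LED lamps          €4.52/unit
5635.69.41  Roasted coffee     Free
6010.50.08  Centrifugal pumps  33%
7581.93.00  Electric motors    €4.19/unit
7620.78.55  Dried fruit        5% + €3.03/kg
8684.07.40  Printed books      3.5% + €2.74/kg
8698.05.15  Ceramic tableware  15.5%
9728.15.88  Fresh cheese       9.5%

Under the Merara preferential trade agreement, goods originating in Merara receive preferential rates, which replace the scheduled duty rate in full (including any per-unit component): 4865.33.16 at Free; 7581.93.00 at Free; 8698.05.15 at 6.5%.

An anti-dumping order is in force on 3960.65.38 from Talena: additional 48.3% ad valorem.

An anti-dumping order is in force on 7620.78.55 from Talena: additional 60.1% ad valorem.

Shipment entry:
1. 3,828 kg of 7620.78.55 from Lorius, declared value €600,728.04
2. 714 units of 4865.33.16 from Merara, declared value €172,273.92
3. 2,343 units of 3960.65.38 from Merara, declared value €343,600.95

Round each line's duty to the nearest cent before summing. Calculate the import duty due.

Line 1 (7620.78.55, Lorius, 3,828 kg, €600,728.04):
Base rate for 7620.78.55 is 5% + €3.03/kg.
The additional-duty order on 7620.78.55 targets Talena, not Lorius; it does not apply.
Duty = €600,728.04 × 5% + 3,828 × €3.03 = €41,635.24.
Line 2 (4865.33.16, Merara, 714 units, €172,273.92):
Base rate for 4865.33.16 is €4.52/unit.
Origin Merara qualifies under the Vinos–Merara agreement and 4865.33.16 is covered: preferential rate Free applies instead.
Duty = €172,273.92 × 0% = €0.00.
Line 3 (3960.65.38, Merara, 2,343 units, €343,600.95):
Base rate for 3960.65.38 is 19%.
Origin Merara is the FTA partner but 3960.65.38 is not on the preference list; base rate stands.
The additional-duty order on 3960.65.38 targets Talena, not Merara; it does not apply.
Duty = €343,600.95 × 19% = €65,284.18.
Total = €41,635.24 + €0.00 + €65,284.18 = €106,919.42.

€106,919.42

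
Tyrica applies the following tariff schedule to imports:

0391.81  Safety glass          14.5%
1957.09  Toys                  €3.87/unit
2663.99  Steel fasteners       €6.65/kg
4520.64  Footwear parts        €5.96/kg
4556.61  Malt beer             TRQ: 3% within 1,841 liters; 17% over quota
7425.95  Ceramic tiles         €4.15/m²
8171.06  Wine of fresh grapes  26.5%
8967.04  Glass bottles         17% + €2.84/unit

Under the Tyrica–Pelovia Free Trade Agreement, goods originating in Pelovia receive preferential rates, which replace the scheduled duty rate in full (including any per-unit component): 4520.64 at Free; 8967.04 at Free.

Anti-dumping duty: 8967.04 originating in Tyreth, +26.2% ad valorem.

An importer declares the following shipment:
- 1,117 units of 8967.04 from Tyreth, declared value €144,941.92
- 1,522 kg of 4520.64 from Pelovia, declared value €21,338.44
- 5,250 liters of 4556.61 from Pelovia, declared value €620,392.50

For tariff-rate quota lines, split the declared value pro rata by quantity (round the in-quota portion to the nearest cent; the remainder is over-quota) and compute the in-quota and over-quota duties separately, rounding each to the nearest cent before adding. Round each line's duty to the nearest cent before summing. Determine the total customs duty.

Line 1 (8967.04, Tyreth, 1,117 units, €144,941.92):
Base rate for 8967.04 is 17% + €2.84/unit.
8967.04 has an FTA preferential rate, but origin Tyreth is not Pelovia; base rate stands.
Additional duty on 8967.04 from Tyreth: +26.2%. Applied ad valorem rate: 17% + 26.2% = 43.2%.
Duty = €144,941.92 × 43.2% + 1,117 × €2.84 = €65,787.19.
Line 2 (4520.64, Pelovia, 1,522 kg, €21,338.44):
Base rate for 4520.64 is €5.96/kg.
Origin Pelovia qualifies under the Tyrica–Pelovia agreement and 4520.64 is covered: preferential rate Free applies instead.
Duty = €21,338.44 × 0% = €0.00.
Line 3 (4556.61, Pelovia, 5,250 liters, €620,392.50):
Code 4556.61 is under a tariff-rate quota (threshold 1,841 liters). In-quota: 1,841 liters at 3%; over-quota: 3,409 liters at 17%.
Pro-rata value split: in-quota = €620,392.50 × 1,841/5,250 = €217,550.97; over-quota = €620,392.50 − €217,550.97 = €402,841.53.
In-quota duty = €217,550.97 × 3% = €6,526.53. Over-quota duty = €402,841.53 × 17% = €68,483.06.
Line duty = €6,526.53 + €68,483.06 = €75,009.59.
Total = €65,787.19 + €0.00 + €75,009.59 = €140,796.78.

€140,796.78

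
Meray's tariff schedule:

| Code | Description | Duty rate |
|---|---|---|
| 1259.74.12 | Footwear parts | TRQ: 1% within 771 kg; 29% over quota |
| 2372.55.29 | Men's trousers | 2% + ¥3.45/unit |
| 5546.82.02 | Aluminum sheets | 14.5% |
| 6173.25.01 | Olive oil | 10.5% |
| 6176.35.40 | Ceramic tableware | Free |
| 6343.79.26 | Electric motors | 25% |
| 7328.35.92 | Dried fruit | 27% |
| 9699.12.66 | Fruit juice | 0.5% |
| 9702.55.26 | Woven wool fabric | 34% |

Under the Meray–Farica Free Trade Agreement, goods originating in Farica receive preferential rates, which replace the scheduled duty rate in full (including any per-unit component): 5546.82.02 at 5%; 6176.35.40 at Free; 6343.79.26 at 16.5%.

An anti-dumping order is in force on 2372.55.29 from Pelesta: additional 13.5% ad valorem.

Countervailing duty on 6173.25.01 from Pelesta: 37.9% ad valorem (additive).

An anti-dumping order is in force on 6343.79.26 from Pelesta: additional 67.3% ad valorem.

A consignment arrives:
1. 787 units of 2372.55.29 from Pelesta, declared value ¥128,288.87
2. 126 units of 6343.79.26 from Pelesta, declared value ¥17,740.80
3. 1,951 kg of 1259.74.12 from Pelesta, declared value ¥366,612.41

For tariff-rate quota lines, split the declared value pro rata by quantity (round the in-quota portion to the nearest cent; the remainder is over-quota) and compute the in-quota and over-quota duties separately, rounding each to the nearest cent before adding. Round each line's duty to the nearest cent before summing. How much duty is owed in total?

Line 1 (2372.55.29, Pelesta, 787 units, ¥128,288.87):
Base rate for 2372.55.29 is 2% + ¥3.45/unit.
Additional duty on 2372.55.29 from Pelesta: +13.5%. Applied ad valorem rate: 2% + 13.5% = 15.5%.
Duty = ¥128,288.87 × 15.5% + 787 × ¥3.45 = ¥22,599.92.
Line 2 (6343.79.26, Pelesta, 126 units, ¥17,740.80):
Base rate for 6343.79.26 is 25%.
6343.79.26 has an FTA preferential rate, but origin Pelesta is not Farica; base rate stands.
Additional duty on 6343.79.26 from Pelesta: +67.3%. Applied ad valorem rate: 25% + 67.3% = 92.3%.
Duty = ¥17,740.80 × 92.3% = ¥16,374.76.
Line 3 (1259.74.12, Pelesta, 1,951 kg, ¥366,612.41):
Code 1259.74.12 is under a tariff-rate quota (threshold 771 kg). In-quota: 771 kg at 1%; over-quota: 1,180 kg at 29%.
Pro-rata value split: in-quota = ¥366,612.41 × 771/1,951 = ¥144,878.61; over-quota = ¥366,612.41 − ¥144,878.61 = ¥221,733.80.
In-quota duty = ¥144,878.61 × 1% = ¥1,448.79. Over-quota duty = ¥221,733.80 × 29% = ¥64,302.80.
Line duty = ¥1,448.79 + ¥64,302.80 = ¥65,751.59.
Total = ¥22,599.92 + ¥16,374.76 + ¥65,751.59 = ¥104,726.27.

¥104,726.27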